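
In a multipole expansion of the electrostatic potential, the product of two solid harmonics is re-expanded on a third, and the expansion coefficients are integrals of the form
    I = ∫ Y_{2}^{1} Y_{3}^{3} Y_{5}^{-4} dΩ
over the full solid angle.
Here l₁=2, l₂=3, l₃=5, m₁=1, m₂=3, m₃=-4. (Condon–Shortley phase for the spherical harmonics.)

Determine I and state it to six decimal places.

Rules hold: Σm=0, L=10 even, 1≤5≤5.
N = 5·7·11 = 385
Δ = 0!·4!·6!/11! = 1/2310
Racah Σ t=0..0: t=0:+1/144 = 1/144
⇒ 3j(2 3 5; 0 0 0)² = 10/231, sgn -1
Racah Σ t=0..0: t=0:+1/4320 = 1/4320
⇒ 3j(2 3 5; 1 3 -4)² = 2/55, sgn -1
4πI² = N·(3j₀)²·(3jₘ)² = 20/33
I = +1·√(0.606061/4π) = 0.21961050

0.219610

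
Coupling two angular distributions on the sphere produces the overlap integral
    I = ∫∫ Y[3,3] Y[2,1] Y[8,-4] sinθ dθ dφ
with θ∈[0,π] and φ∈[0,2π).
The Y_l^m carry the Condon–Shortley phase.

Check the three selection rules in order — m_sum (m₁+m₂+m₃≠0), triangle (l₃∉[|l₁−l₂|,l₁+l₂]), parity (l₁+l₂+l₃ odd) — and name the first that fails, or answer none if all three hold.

azimuthal sum: 3 + 1 − 4 = 0  ✓
1 ≤ 8 ≤ 5 (triangle on l)  ✗
L = 3 + 2 + 8 = 13 (odd)

triangle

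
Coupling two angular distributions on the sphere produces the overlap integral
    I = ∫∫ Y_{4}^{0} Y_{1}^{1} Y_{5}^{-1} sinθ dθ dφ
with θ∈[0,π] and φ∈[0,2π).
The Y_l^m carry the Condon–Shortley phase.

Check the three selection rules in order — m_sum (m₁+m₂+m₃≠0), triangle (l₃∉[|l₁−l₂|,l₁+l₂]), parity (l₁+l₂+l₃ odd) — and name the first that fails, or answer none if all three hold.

Σmᵢ = 0  ✓
l₃∈[|l₁−l₂|,l₁+l₂]=[3,5], have l₃=5  ✓
Σlᵢ = 10 ⇒ even  ✓

none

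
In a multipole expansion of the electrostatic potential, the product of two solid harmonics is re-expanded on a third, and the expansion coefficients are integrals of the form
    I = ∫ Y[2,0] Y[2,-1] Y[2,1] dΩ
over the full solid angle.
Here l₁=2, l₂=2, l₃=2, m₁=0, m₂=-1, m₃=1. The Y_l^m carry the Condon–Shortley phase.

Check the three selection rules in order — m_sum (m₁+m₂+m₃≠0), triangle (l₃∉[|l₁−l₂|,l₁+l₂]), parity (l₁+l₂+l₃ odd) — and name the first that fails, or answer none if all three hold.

m₁+m₂+m₃ = 0 − 1 + 1 = 0  ✓
triangle: |2−2|=0 ≤ l₃=2 ≤ 2+2=4  ✓
parity: l₁+l₂+l₃ = 6 is even  ✓

none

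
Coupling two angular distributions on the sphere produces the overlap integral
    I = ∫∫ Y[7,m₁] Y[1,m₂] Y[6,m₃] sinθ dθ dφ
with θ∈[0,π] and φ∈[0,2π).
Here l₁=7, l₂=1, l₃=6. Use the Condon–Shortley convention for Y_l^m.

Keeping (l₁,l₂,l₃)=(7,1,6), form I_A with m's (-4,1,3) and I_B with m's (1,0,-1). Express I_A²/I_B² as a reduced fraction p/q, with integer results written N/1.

55/48

Shared (l₁,l₂,l₃)=(7,1,6): N and (l;000)² cancel in I_A²/I_B².
A: Δ = 2!·12!·0!/15! = 1/1365; Racah Σ t=2..2: t=2:+1/4354560 = 1/4354560; ⇒ 3j(7 1 6; -4 1 3)² = 11/273, sgn -1
B: Δ = 2!·12!·0!/15! = 1/1365; Racah Σ t=1..1: t=1:−1/604800 = -1/604800; ⇒ 3j(7 1 6; 1 0 -1)² = 16/455, sgn +1
I_A²/I_B² = (11/273)/(16/455) = 55/48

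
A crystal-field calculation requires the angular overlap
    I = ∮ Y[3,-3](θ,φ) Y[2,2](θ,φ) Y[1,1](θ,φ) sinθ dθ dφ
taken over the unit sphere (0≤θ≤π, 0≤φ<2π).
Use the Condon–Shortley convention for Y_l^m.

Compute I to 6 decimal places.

Checks pass: Σm=0; 6 even; l₃=1∈[1,5].
(2·3+1)(2·2+1)(2·1+1) = 105
Δ: 4! 2! 0! / 7! → 1/105
sum: t=2:+1/4 = 1/4
3j²(3 2 1; 0 0 0) = Δ·Π!·Σ² = 3/35  (sign -1)
sum: t=4:+1/48 = 1/48
3j²(3 2 1; -3 2 1) = Δ·Π!·Σ² = 1/7  (sign +1)
combine: 4πI² = 105·3/35·1/7 = 9/7
take √, sign -1: I = -0.31986543

-0.319865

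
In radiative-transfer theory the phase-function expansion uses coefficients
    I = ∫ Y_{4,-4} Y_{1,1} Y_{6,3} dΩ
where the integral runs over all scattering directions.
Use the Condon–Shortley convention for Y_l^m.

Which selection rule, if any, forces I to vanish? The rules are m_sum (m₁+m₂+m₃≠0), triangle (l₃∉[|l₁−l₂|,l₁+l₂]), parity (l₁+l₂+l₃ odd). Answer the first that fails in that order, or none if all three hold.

azimuthal sum: -4 + 1 + 3 = 0  ✓
3 ≤ 6 ≤ 5 (triangle on l)  ✗
L = 4 + 1 + 6 = 11 (odd)

triangle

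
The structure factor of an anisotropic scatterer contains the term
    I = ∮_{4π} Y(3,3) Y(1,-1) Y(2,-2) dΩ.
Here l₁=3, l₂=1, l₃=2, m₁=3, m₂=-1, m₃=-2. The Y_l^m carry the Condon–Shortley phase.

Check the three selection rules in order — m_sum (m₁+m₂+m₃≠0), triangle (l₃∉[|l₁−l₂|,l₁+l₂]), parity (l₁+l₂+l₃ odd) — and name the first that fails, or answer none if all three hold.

none

Σmᵢ = 0  ✓
l₃∈[|l₁−l₂|,l₁+l₂]=[2,4], have l₃=2  ✓
Σlᵢ = 6 ⇒ even  ✓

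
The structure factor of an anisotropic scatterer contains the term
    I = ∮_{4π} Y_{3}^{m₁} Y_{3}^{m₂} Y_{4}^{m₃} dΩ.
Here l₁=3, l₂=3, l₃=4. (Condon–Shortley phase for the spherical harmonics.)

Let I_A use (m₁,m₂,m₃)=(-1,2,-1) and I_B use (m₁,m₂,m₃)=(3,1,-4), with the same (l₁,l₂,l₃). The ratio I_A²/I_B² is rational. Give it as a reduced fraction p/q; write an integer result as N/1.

16/21

Same 3,3,4: normalisation and zero-m 3j drop out of the ratio.
A: Δ: 2! 4! 4! / 11! → 1/34650; sum: t=1:−1/144 t=2:+1/48 = 1/72; 3j²(3 3 4; -1 2 -1) = Δ·Π!·Σ² = 16/693  (sign -1)
B: Δ: 2! 4! 4! / 11! → 1/34650; sum: t=0:+1/1152 = 1/1152; 3j²(3 3 4; 3 1 -4) = Δ·Π!·Σ² = 1/33  (sign +1)
I_A²/I_B² = (16/693)/(1/33) = 16/21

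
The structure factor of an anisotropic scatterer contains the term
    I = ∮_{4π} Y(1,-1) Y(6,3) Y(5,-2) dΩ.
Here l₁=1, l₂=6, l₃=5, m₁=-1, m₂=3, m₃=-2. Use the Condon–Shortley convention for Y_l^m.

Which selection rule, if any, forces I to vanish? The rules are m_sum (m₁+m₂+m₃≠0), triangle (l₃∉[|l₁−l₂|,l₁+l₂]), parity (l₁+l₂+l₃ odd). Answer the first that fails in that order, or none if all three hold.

none

Σmᵢ = 0  ✓
l₃∈[|l₁−l₂|,l₁+l₂]=[5,7], have l₃=5  ✓
Σlᵢ = 12 ⇒ even  ✓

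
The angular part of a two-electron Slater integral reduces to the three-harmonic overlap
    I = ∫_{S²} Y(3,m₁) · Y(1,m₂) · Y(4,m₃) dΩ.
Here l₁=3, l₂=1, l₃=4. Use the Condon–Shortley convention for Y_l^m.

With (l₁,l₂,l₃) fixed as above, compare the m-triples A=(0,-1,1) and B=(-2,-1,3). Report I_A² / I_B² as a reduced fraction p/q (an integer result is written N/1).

10/21

Shared (l₁,l₂,l₃)=(3,1,4): N and (l;000)² cancel in I_A²/I_B².
A: Δ = 0!·6!·2!/9! = 1/252; Racah Σ t=0..0: t=0:+1/72 = 1/72; ⇒ 3j(3 1 4; 0 -1 1)² = 5/126, sgn -1
B: Δ = 0!·6!·2!/9! = 1/252; Racah Σ t=0..0: t=0:+1/240 = 1/240; ⇒ 3j(3 1 4; -2 -1 3)² = 1/12, sgn -1
I_A²/I_B² = (5/126)/(1/12) = 10/21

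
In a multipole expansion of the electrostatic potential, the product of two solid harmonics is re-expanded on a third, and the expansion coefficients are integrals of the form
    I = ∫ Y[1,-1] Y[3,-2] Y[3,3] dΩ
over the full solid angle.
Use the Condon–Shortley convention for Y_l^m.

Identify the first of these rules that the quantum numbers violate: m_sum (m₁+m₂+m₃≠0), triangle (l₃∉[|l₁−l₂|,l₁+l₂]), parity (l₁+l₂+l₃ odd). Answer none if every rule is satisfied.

parity

azimuthal sum: -1 − 2 + 3 = 0  ✓
2 ≤ 3 ≤ 4 (triangle on l)  ✓
L = 1 + 3 + 3 = 7 (odd)  ✗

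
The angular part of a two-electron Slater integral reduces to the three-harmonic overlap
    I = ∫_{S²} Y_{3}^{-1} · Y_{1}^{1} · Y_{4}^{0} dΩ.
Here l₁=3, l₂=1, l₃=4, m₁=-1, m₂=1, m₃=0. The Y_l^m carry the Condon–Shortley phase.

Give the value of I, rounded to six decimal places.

m-sum 0 ✓  L=8 even ✓  2≤4≤4 ✓
Π(2lᵢ+1) = 7×3×9 = 189
triangle coeff Δ(3,1,4) = 1/252
Σ_t [0,0]: t=0:+1/36 = 1/36
(3j)²=4/63 [(3 1 4; 0 0 0)], sign=+1
Σ_t [0,0]: t=0:+1/96 = 1/96
(3j)²=1/42 [(3 1 4; -1 1 0)], sign=+1
⇒ 4πI² = 2/7
I = (+1)√(2/7/(4π)) = 0.15078601

0.150786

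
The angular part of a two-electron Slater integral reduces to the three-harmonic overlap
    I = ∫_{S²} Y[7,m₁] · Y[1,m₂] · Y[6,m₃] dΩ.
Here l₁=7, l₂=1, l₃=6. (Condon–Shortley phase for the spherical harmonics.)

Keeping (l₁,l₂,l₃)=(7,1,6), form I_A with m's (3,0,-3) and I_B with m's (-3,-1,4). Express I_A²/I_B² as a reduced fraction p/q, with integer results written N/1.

Shared (l₁,l₂,l₃)=(7,1,6): N and (l;000)² cancel in I_A²/I_B².
A: Δ = 2!·12!·0!/15! = 1/1365; Racah Σ t=1..1: t=1:−1/2177280 = -1/2177280; ⇒ 3j(7 1 6; 3 0 -3)² = 8/273, sgn +1
B: Δ = 2!·12!·0!/15! = 1/1365; Racah Σ t=0..0: t=0:+1/14515200 = 1/14515200; ⇒ 3j(7 1 6; -3 -1 4)² = 2/455, sgn +1
I_A²/I_B² = (8/273)/(2/455) = 20/3

20/3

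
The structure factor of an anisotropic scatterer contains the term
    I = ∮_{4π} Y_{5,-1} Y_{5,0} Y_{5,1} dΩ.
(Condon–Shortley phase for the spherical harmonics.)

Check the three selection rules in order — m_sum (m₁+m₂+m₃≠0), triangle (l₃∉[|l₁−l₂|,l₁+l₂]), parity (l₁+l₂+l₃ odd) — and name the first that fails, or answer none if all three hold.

m₁+m₂+m₃ = -1 + 0 + 1 = 0  ✓
triangle: |5−5|=0 ≤ l₃=5 ≤ 5+5=10  ✓
parity: l₁+l₂+l₃ = 15 is odd  ✗

parity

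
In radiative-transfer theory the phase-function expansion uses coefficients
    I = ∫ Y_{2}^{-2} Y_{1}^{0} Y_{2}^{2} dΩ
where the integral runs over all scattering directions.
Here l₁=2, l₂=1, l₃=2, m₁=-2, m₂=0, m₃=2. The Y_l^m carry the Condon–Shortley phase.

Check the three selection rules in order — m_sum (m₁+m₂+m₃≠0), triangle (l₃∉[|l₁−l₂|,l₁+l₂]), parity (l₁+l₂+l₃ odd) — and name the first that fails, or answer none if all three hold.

parity

m₁+m₂+m₃ = -2 + 0 + 2 = 0  ✓
triangle: |2−1|=1 ≤ l₃=2 ≤ 2+1=3  ✓
parity: l₁+l₂+l₃ = 5 is odd  ✗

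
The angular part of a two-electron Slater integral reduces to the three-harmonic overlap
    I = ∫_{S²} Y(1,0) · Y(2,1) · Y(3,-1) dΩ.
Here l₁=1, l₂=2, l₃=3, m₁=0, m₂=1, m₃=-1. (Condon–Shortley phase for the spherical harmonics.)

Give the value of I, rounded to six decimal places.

m-sum 0 ✓  L=6 even ✓  1≤3≤3 ✓
Π(2lᵢ+1) = 3×5×7 = 105
triangle coeff Δ(1,2,3) = 1/105
Σ_t [0,0]: t=0:+1/4 = 1/4
(3j)²=3/35 [(1 2 3; 0 0 0)], sign=-1
Σ_t [0,0]: t=0:+1/6 = 1/6
(3j)²=8/105 [(1 2 3; 0 1 -1)], sign=+1
⇒ 4πI² = 24/35
I = (-1)√(24/35/(4π)) = -0.23359668

-0.233597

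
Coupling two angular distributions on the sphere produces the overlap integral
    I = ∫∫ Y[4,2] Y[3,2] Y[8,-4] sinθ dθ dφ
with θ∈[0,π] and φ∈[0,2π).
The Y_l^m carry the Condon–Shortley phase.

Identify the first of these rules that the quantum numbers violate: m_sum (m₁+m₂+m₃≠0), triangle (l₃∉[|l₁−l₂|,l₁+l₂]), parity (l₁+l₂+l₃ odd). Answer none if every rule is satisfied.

triangle

azimuthal sum: 2 + 2 − 4 = 0  ✓
1 ≤ 8 ≤ 7 (triangle on l)  ✗
L = 4 + 3 + 8 = 15 (odd)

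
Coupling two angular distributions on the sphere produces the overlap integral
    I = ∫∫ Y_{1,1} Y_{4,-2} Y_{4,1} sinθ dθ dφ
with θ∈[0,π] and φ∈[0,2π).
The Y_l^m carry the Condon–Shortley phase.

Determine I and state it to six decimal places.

L=9 odd ⇒ parity kills the (l;000) factor ⇒ I = 0

0.000000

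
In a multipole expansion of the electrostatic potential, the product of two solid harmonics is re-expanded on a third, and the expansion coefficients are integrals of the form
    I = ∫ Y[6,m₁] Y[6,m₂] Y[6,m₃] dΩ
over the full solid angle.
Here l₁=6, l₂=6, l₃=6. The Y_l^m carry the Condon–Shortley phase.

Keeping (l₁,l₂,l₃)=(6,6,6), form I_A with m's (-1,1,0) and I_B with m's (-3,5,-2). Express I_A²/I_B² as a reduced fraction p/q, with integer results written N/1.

100/77

Same 6,6,6: normalisation and zero-m 3j drop out of the ratio.
A: Δ: 6! 6! 6! / 19! → 1/325909584; sum: t=1:−1/62208000 t=2:+1/691200 t=3:−1/82944 t=4:+1/62208 t=5:−1/276480 t=6:+1/10368000 = 1/518400; 3j²(6 6 6; -1 1 0) = Δ·Π!·Σ² = 100/46189  (sign +1)
B: Δ: 6! 6! 6! / 19! → 1/325909584; sum: t=5:−1/4147200 t=6:+1/3110400 = 1/12441600; 3j²(6 6 6; -3 5 -2) = Δ·Π!·Σ² = 7/4199  (sign +1)
I_A²/I_B² = (100/46189)/(7/4199) = 100/77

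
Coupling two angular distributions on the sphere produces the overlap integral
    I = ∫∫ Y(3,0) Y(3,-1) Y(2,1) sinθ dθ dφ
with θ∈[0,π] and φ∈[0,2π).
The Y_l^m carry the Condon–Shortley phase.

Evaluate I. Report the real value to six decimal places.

-0.059471

Checks pass: Σm=0; 8 even; l₃=2∈[0,6].
(2·3+1)(2·3+1)(2·2+1) = 245
Δ: 4! 2! 2! / 9! → 1/3780
sum: t=1:−1/24 t=2:+1/4 t=3:−1/24 = 1/6
3j²(3 3 2; 0 0 0) = Δ·Π!·Σ² = 4/105  (sign +1)
sum: t=1:−1/12 t=2:+1/8 = 1/24
3j²(3 3 2; 0 -1 1) = Δ·Π!·Σ² = 1/210  (sign -1)
combine: 4πI² = 245·4/105·1/210 = 2/45
take √, sign -1: I = -0.05947080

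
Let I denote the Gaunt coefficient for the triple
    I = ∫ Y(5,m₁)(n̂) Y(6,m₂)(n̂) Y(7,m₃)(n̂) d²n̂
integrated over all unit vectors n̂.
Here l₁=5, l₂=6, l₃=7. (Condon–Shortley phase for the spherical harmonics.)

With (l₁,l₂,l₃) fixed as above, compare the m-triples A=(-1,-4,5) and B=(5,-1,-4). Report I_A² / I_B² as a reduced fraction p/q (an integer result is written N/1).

l's match ⇒ only the (l;m) 3-j factors differ between A and B.
A: triangle coeff Δ(5,6,7) = 1/174594420; Σ_t [0,2]: t=0:+1/24883200 t=1:−1/3628800 t=2:+1/7741440 = -37/348364800; (3j)²=1369/176358 [(5 6 7; -1 -4 5)], sign=-1
B: triangle coeff Δ(5,6,7) = 1/174594420; Σ_t [0,0]: t=0:+1/12441600 = 1/12441600; (3j)²=245/12597 [(5 6 7; 5 -1 -4)], sign=-1
I_A²/I_B² = (1369/176358)/(245/12597) = 1369/3430

1369/3430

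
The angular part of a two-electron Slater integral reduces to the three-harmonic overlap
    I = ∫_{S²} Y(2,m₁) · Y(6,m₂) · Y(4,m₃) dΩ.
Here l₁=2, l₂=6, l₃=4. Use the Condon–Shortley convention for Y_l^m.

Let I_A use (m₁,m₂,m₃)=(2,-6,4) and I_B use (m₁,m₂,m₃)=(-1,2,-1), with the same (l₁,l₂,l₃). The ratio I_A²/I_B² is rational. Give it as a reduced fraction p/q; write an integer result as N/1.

l's match ⇒ only the (l;m) 3-j factors differ between A and B.
A: triangle coeff Δ(2,6,4) = 1/6435; Σ_t [0,0]: t=0:+1/967680 = 1/967680; (3j)²=1/13 [(2 6 4; 2 -6 4)], sign=+1
B: triangle coeff Δ(2,6,4) = 1/6435; Σ_t [3,3]: t=3:−1/4320 = -1/4320; (3j)²=224/6435 [(2 6 4; -1 2 -1)], sign=+1
I_A²/I_B² = (1/13)/(224/6435) = 495/224

495/224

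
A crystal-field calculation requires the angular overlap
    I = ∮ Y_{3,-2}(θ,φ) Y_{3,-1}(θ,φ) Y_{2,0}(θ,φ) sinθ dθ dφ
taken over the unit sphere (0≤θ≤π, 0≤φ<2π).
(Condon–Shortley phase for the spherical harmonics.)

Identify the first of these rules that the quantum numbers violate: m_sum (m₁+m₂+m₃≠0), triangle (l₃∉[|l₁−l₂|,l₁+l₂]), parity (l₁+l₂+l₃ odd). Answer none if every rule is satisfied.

m₁+m₂+m₃ = -2 − 1 + 0 = -3  ✗
triangle: |3−3|=0 ≤ l₃=2 ≤ 3+3=6
parity: l₁+l₂+l₃ = 8 is even

m_sum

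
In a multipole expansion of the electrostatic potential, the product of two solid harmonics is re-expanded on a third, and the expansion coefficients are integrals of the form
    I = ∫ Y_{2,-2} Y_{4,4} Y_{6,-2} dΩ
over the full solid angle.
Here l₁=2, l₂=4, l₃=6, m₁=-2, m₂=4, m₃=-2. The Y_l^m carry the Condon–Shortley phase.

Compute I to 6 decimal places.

Rules hold: Σm=0, L=12 even, 2≤6≤6.
N = 5·9·13 = 585
Δ = 0!·4!·8!/13! = 1/6435
Racah Σ t=0..0: t=0:+1/2304 = 1/2304
⇒ 3j(2 4 6; 0 0 0)² = 5/143, sgn +1
Racah Σ t=0..0: t=0:+1/967680 = 1/967680
⇒ 3j(2 4 6; -2 4 -2)² = 1/6435, sgn +1
4πI² = N·(3j₀)²·(3jₘ)² = 5/1573
I = +1·√(0.00317864/4π) = 0.01590434

0.015904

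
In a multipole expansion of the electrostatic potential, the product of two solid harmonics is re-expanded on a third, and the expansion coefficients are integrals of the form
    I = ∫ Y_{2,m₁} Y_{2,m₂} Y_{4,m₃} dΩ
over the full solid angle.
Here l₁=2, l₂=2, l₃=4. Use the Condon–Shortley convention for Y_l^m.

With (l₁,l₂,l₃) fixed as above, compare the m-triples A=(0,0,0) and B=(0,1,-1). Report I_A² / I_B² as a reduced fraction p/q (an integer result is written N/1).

l's match ⇒ only the (l;m) 3-j factors differ between A and B.
A: triangle coeff Δ(2,2,4) = 1/630; Σ_t [0,0]: t=0:+1/16 = 1/16; (3j)²=2/35 [(2 2 4; 0 0 0)], sign=+1
B: triangle coeff Δ(2,2,4) = 1/630; Σ_t [0,0]: t=0:+1/24 = 1/24; (3j)²=1/21 [(2 2 4; 0 1 -1)], sign=-1
I_A²/I_B² = (2/35)/(1/21) = 6/5

6/5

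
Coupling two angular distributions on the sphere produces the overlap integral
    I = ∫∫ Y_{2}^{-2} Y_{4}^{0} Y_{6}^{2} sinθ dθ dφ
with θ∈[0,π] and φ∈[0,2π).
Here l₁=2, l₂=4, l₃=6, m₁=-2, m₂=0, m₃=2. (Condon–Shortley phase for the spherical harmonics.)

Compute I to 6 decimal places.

0.133065

Checks pass: Σm=0; 12 even; l₃=6∈[2,6].
(2·2+1)(2·4+1)(2·6+1) = 585
Δ: 0! 4! 8! / 13! → 1/6435
sum: t=0:+1/2304 = 1/2304
3j²(2 4 6; 0 0 0) = Δ·Π!·Σ² = 5/143  (sign +1)
sum: t=0:+1/13824 = 1/13824
3j²(2 4 6; -2 0 2) = Δ·Π!·Σ² = 14/1287  (sign +1)
combine: 4πI² = 585·5/143·14/1287 = 350/1573
take √, sign +1: I = 0.13306527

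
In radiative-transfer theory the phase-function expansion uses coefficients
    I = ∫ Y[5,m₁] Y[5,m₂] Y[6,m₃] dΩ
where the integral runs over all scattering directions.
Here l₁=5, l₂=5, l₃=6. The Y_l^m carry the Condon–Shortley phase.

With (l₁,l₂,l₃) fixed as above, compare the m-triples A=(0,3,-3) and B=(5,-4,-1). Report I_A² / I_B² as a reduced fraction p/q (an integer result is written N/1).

Same 5,5,6: normalisation and zero-m 3j drop out of the ratio.
A: Δ: 4! 6! 6! / 17! → 1/28588560; sum: t=2:+1/103680 t=3:−1/34560 t=4:+1/138240 = -1/82944; 3j²(5 5 6; 0 3 -3) = Δ·Π!·Σ² = 125/9724  (sign +1)
B: Δ: 4! 6! 6! / 17! → 1/28588560; sum: t=0:+1/2073600 = 1/2073600; 3j²(5 5 6; 5 -4 -1) = Δ·Π!·Σ² = 63/9724  (sign -1)
I_A²/I_B² = (125/9724)/(63/9724) = 125/63

125/63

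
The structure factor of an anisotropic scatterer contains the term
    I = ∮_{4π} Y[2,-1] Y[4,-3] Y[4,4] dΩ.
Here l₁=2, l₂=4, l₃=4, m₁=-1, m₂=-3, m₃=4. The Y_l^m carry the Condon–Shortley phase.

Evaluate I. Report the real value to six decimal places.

0.198645

Checks pass: Σm=0; 10 even; l₃=4∈[2,6].
(2·2+1)(2·4+1)(2·4+1) = 405
Δ: 2! 2! 6! / 11! → 1/13860
sum: t=0:+1/192 t=1:−1/36 t=2:+1/192 = -5/288
3j²(2 4 4; 0 0 0) = Δ·Π!·Σ² = 20/693  (sign -1)
sum: t=1:−1/1440 = -1/1440
3j²(2 4 4; -1 -3 4) = Δ·Π!·Σ² = 7/165  (sign -1)
combine: 4πI² = 405·20/693·7/165 = 60/121
take √, sign +1: I = 0.19864517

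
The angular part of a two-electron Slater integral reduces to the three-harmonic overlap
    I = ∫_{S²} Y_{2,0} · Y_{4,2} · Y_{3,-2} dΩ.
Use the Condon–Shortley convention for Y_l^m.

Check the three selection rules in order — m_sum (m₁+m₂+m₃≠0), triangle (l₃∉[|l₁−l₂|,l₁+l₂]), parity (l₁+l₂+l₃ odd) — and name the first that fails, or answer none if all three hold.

azimuthal sum: 0 + 2 − 2 = 0  ✓
2 ≤ 3 ≤ 6 (triangle on l)  ✓
L = 2 + 4 + 3 = 9 (odd)  ✗

parity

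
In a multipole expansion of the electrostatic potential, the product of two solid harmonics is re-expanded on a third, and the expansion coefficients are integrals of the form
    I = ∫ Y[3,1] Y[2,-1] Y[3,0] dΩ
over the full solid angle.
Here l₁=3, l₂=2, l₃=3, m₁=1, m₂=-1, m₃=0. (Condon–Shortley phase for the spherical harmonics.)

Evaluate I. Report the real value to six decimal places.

m-sum 0 ✓  L=8 even ✓  1≤3≤5 ✓
Π(2lᵢ+1) = 7×5×7 = 245
triangle coeff Δ(3,2,3) = 1/3780
Σ_t [0,2]: t=0:+1/24 t=1:−1/4 t=2:+1/24 = -1/6
(3j)²=4/105 [(3 2 3; 0 0 0)], sign=+1
Σ_t [0,1]: t=0:+1/8 t=1:−1/12 = 1/24
(3j)²=1/210 [(3 2 3; 1 -1 0)], sign=-1
⇒ 4πI² = 2/45
I = (-1)√(2/45/(4π)) = -0.05947080

-0.059471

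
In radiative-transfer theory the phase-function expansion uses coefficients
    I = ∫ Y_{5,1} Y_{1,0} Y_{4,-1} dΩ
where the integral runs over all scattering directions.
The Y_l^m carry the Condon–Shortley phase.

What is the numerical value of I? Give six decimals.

m-sum 0 ✓  L=10 even ✓  4≤4≤6 ✓
Π(2lᵢ+1) = 11×3×9 = 297
triangle coeff Δ(5,1,4) = 1/495
Σ_t [1,1]: t=1:−1/576 = -1/576
(3j)²=5/99 [(5 1 4; 0 0 0)], sign=-1
Σ_t [1,1]: t=1:−1/720 = -1/720
(3j)²=8/165 [(5 1 4; 1 0 -1)], sign=+1
⇒ 4πI² = 8/11
I = (-1)√(8/11/(4π)) = -0.24057125

-0.240571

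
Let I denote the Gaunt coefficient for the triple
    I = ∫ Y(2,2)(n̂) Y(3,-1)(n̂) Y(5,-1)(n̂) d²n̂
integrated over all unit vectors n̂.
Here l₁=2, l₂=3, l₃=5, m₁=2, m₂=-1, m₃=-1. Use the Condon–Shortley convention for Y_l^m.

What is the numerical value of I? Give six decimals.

Checks pass: Σm=0; 10 even; l₃=5∈[1,5].
(2·2+1)(2·3+1)(2·5+1) = 385
Δ: 0! 4! 6! / 11! → 1/2310
sum: t=0:+1/144 = 1/144
3j²(2 3 5; 0 0 0) = Δ·Π!·Σ² = 10/231  (sign -1)
sum: t=0:+1/1152 = 1/1152
3j²(2 3 5; 2 -1 -1) = Δ·Π!·Σ² = 1/154  (sign +1)
combine: 4πI² = 385·10/231·1/154 = 25/231
take √, sign -1: I = -0.09280237

-0.092802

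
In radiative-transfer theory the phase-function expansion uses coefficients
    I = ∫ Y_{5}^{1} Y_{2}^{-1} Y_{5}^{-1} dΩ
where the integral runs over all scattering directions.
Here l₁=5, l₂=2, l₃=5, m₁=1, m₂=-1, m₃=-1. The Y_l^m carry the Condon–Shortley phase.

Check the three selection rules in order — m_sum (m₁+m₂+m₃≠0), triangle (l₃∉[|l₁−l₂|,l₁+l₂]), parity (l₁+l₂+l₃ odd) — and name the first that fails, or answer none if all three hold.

azimuthal sum: 1 − 1 − 1 = -1  ✗
3 ≤ 5 ≤ 7 (triangle on l)
L = 5 + 2 + 5 = 12 (even)

m_sum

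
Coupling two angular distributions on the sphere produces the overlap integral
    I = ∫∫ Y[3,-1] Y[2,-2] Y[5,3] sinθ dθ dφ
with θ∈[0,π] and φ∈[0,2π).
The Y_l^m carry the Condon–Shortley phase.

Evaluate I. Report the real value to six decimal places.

-0.200476

m-sum 0 ✓  L=10 even ✓  1≤5≤5 ✓
Π(2lᵢ+1) = 7×5×11 = 385
triangle coeff Δ(3,2,5) = 1/2310
Σ_t [0,0]: t=0:+1/144 = 1/144
(3j)²=10/231 [(3 2 5; 0 0 0)], sign=-1
Σ_t [0,0]: t=0:+1/1152 = 1/1152
(3j)²=1/33 [(3 2 5; -1 -2 3)], sign=+1
⇒ 4πI² = 50/99
I = (-1)√(50/99/(4π)) = -0.20047604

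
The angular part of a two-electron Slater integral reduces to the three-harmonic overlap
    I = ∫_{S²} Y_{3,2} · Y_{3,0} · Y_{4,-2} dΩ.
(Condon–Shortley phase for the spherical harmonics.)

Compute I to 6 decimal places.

-0.044418

Checks pass: Σm=0; 10 even; l₃=4∈[0,6].
(2·3+1)(2·3+1)(2·4+1) = 441
Δ: 2! 4! 4! / 11! → 1/34650
sum: t=0:+1/72 t=1:−1/16 t=2:+1/72 = -5/144
3j²(3 3 4; 0 0 0) = Δ·Π!·Σ² = 2/77  (sign -1)
sum: t=0:+1/72 t=1:−1/96 = 1/288
3j²(3 3 4; 2 0 -2) = Δ·Π!·Σ² = 1/462  (sign +1)
combine: 4πI² = 441·2/77·1/462 = 3/121
take √, sign -1: I = -0.04441841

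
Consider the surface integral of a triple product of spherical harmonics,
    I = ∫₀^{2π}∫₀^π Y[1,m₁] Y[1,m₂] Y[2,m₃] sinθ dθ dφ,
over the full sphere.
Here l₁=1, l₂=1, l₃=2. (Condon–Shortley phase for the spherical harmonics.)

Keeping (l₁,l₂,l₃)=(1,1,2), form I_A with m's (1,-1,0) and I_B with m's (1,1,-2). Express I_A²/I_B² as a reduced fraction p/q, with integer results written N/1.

1/6

l's match ⇒ only the (l;m) 3-j factors differ between A and B.
A: triangle coeff Δ(1,1,2) = 1/30; Σ_t [0,0]: t=0:+1/4 = 1/4; (3j)²=1/30 [(1 1 2; 1 -1 0)], sign=+1
B: triangle coeff Δ(1,1,2) = 1/30; Σ_t [0,0]: t=0:+1/4 = 1/4; (3j)²=1/5 [(1 1 2; 1 1 -2)], sign=+1
I_A²/I_B² = (1/30)/(1/5) = 1/6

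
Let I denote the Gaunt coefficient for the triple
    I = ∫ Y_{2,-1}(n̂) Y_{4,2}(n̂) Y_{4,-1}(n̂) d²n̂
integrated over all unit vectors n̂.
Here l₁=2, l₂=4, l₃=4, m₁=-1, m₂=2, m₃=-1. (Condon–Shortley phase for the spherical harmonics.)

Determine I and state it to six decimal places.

0.127700

Rules hold: Σm=0, L=10 even, 2≤4≤6.
N = 5·9·9 = 405
Δ = 2!·2!·6!/11! = 1/13860
Racah Σ t=0..2: t=0:+1/192 t=1:−1/36 t=2:+1/192 = -5/288
⇒ 3j(2 4 4; 0 0 0)² = 20/693, sgn -1
Racah Σ t=1..2: t=1:−1/240 t=2:+1/96 = 1/160
⇒ 3j(2 4 4; -1 2 -1)² = 27/1540, sgn -1
4πI² = N·(3j₀)²·(3jₘ)² = 1215/5929
I = +1·√(0.204925/4π) = 0.12770047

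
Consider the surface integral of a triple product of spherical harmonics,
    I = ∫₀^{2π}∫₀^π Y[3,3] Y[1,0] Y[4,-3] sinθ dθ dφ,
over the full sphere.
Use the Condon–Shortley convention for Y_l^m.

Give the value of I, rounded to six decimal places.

-0.162868

m-sum 0 ✓  L=8 even ✓  2≤4≤4 ✓
Π(2lᵢ+1) = 7×3×9 = 189
triangle coeff Δ(3,1,4) = 1/252
Σ_t [0,0]: t=0:+1/36 = 1/36
(3j)²=4/63 [(3 1 4; 0 0 0)], sign=+1
Σ_t [0,0]: t=0:+1/720 = 1/720
(3j)²=1/36 [(3 1 4; 3 0 -3)], sign=-1
⇒ 4πI² = 1/3
I = (-1)√(1/3/(4π)) = -0.16286750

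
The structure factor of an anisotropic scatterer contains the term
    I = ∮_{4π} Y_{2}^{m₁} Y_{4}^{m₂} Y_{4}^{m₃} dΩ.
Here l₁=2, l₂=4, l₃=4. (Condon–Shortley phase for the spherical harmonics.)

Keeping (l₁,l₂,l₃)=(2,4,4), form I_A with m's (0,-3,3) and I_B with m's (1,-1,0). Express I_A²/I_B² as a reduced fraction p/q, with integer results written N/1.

49/30

l's match ⇒ only the (l;m) 3-j factors differ between A and B.
A: triangle coeff Δ(2,4,4) = 1/13860; Σ_t [0,1]: t=0:+1/480 t=1:−1/720 = 1/1440; (3j)²=7/1980 [(2 4 4; 0 -3 3)], sign=-1
B: triangle coeff Δ(2,4,4) = 1/13860; Σ_t [0,1]: t=0:+1/72 t=1:−1/96 = 1/288; (3j)²=1/462 [(2 4 4; 1 -1 0)], sign=+1
I_A²/I_B² = (7/1980)/(1/462) = 49/30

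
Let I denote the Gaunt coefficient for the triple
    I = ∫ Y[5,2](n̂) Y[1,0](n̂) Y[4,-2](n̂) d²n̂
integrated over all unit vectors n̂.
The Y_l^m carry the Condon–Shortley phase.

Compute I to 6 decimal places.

0.225034

m-sum 0 ✓  L=10 even ✓  4≤4≤6 ✓
Π(2lᵢ+1) = 11×3×9 = 297
triangle coeff Δ(5,1,4) = 1/495
Σ_t [1,1]: t=1:−1/576 = -1/576
(3j)²=5/99 [(5 1 4; 0 0 0)], sign=-1
Σ_t [1,1]: t=1:−1/1440 = -1/1440
(3j)²=7/165 [(5 1 4; 2 0 -2)], sign=-1
⇒ 4πI² = 7/11
I = (+1)√(7/11/(4π)) = 0.22503380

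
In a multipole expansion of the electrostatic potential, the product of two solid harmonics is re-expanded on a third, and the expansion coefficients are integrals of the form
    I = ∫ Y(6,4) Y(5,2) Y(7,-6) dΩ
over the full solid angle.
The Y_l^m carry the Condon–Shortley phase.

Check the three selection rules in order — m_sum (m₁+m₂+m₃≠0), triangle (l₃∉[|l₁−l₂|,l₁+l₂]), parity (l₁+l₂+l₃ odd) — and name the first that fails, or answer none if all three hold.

none

Σmᵢ = 0  ✓
l₃∈[|l₁−l₂|,l₁+l₂]=[1,11], have l₃=7  ✓
Σlᵢ = 18 ⇒ even  ✓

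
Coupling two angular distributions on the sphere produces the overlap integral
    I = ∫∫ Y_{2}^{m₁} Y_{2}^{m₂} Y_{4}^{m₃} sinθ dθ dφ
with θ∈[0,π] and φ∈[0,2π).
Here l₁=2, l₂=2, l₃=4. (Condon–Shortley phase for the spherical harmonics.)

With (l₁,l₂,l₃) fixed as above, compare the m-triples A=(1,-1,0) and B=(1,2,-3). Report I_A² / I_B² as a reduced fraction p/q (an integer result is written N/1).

16/35

Same 2,2,4: normalisation and zero-m 3j drop out of the ratio.
A: Δ: 0! 4! 4! / 9! → 1/630; sum: t=0:+1/36 = 1/36; 3j²(2 2 4; 1 -1 0) = Δ·Π!·Σ² = 8/315  (sign +1)
B: Δ: 0! 4! 4! / 9! → 1/630; sum: t=0:+1/144 = 1/144; 3j²(2 2 4; 1 2 -3) = Δ·Π!·Σ² = 1/18  (sign -1)
I_A²/I_B² = (8/315)/(1/18) = 16/35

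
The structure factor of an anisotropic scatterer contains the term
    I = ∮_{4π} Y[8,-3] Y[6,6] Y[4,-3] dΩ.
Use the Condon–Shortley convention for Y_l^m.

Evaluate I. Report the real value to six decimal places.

0.033632

Checks pass: Σm=0; 18 even; l₃=4∈[2,14].
(2·8+1)(2·6+1)(2·4+1) = 1989
Δ: 10! 6! 2! / 19! → 1/23279256
sum: t=4:+1/1658880 t=5:−1/518400 t=6:+1/1658880 = -1/1382400
3j²(8 6 4; 0 0 0) = Δ·Π!·Σ² = 504/46189  (sign -1)
sum: t=10:+1/870912000 = 1/870912000
3j²(8 6 4; -3 6 -3) = Δ·Π!·Σ² = 11/16796  (sign -1)
combine: 4πI² = 1989·504/46189·11/16796 = 1134/79781
take √, sign +1: I = 0.03363194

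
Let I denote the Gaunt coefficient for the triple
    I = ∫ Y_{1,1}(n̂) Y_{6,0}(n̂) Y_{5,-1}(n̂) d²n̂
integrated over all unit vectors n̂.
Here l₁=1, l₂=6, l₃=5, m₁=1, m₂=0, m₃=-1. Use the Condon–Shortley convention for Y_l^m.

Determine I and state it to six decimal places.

0.158246

Checks pass: Σm=0; 12 even; l₃=5∈[5,7].
(2·1+1)(2·6+1)(2·5+1) = 429
Δ: 2! 0! 10! / 13! → 1/858
sum: t=1:−1/14400 = -1/14400
3j²(1 6 5; 0 0 0) = Δ·Π!·Σ² = 6/143  (sign +1)
sum: t=0:+1/34560 = 1/34560
3j²(1 6 5; 1 0 -1) = Δ·Π!·Σ² = 5/286  (sign +1)
combine: 4πI² = 429·6/143·5/286 = 45/143
take √, sign +1: I = 0.15824621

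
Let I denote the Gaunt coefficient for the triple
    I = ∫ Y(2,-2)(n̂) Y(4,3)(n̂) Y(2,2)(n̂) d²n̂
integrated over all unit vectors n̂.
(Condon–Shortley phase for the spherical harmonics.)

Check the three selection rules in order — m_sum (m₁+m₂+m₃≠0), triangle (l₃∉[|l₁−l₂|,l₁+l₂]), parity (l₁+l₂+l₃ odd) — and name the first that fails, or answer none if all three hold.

m₁+m₂+m₃ = -2 + 3 + 2 = 3  ✗
triangle: |2−4|=2 ≤ l₃=2 ≤ 2+4=6
parity: l₁+l₂+l₃ = 8 is even

m_sum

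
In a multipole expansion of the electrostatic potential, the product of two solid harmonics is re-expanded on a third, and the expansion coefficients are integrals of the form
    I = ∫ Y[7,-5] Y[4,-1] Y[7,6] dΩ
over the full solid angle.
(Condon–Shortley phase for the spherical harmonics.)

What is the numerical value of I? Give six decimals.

Rules hold: Σm=0, L=18 even, 3≤7≤11.
N = 15·9·15 = 2025
Δ = 4!·10!·4!/19! = 1/58198140
Racah Σ t=0..4: t=0:+1/17418240 t=1:−1/622080 t=2:+1/230400 t=3:−1/622080 t=4:+1/17418240 = 1/806400
⇒ 3j(7 4 7; 0 0 0)² = 2268/230945, sgn -1
Racah Σ t=2..3: t=2:+1/87091200 t=3:−1/52254720 = -1/130636800
⇒ 3j(7 4 7; -5 -1 6)² = 88/20349, sgn +1
4πI² = N·(3j₀)²·(3jₘ)² = 116640/1356277
I = -1·√(0.0860001/4π) = -0.08272650

-0.082726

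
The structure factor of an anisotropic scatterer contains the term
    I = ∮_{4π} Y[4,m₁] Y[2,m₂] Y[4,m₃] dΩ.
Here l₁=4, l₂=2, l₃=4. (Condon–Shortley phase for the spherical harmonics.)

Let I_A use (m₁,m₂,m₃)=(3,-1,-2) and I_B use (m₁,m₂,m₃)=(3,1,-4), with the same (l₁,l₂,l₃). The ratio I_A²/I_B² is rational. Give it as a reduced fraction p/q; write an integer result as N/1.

25/28

Shared (l₁,l₂,l₃)=(4,2,4): N and (l;000)² cancel in I_A²/I_B².
A: Δ = 2!·6!·2!/11! = 1/13860; Racah Σ t=0..1: t=0:+1/240 t=1:−1/1440 = 1/288; ⇒ 3j(4 2 4; 3 -1 -2)² = 5/132, sgn +1
B: Δ = 2!·6!·2!/11! = 1/13860; Racah Σ t=1..1: t=1:−1/1440 = -1/1440; ⇒ 3j(4 2 4; 3 1 -4)² = 7/165, sgn -1
I_A²/I_B² = (5/132)/(7/165) = 25/28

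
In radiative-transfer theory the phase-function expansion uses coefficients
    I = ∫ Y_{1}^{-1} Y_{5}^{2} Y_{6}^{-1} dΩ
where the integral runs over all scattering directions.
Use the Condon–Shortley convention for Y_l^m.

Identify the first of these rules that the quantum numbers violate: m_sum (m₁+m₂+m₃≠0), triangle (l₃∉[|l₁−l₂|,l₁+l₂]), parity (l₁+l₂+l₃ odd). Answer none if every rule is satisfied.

azimuthal sum: -1 + 2 − 1 = 0  ✓
4 ≤ 6 ≤ 6 (triangle on l)  ✓
L = 1 + 5 + 6 = 12 (even)  ✓

none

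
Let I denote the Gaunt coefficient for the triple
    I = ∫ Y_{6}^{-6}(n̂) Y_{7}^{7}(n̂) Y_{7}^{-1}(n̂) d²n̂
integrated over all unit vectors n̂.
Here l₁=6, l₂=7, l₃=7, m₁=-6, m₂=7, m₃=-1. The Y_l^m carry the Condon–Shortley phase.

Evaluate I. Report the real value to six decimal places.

0.043668

m-sum 0 ✓  L=20 even ✓  1≤7≤13 ✓
Π(2lᵢ+1) = 13×15×15 = 2925
triangle coeff Δ(6,7,7) = 1/2444321880
Σ_t [0,6]: t=0:+1/2612736000 t=1:−1/20736000 t=2:+1/1658880 t=3:−1/746496 t=4:+1/1658880 t=5:−1/20736000 t=6:+1/2612736000 = -1/4354560
(3j)²=1000/138567 [(6 7 7; 0 0 0)], sign=+1
Σ_t [6,6]: t=6:+1/20901888000 = 1/20901888000
(3j)²=11/9690 [(6 7 7; -6 7 -1)], sign=+1
⇒ 4πI² = 2500/104329
I = (+1)√(2500/104329/(4π)) = 0.04366792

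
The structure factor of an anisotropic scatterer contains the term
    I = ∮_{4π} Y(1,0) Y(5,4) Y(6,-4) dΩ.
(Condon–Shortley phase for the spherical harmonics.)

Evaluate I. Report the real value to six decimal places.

Rules hold: Σm=0, L=12 even, 4≤6≤6.
N = 3·11·13 = 429
Δ = 0!·2!·10!/13! = 1/858
Racah Σ t=0..0: t=0:+1/14400 = 1/14400
⇒ 3j(1 5 6; 0 0 0)² = 6/143, sgn +1
Racah Σ t=0..0: t=0:+1/362880 = 1/362880
⇒ 3j(1 5 6; 0 4 -4)² = 10/429, sgn +1
4πI² = N·(3j₀)²·(3jₘ)² = 60/143
I = +1·√(0.41958/4π) = 0.18272698

0.182727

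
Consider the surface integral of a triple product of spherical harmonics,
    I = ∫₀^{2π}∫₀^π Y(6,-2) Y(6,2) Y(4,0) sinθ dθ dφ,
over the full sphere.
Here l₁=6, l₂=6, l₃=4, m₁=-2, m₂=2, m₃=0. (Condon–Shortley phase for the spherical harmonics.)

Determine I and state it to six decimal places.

0.016594

Checks pass: Σm=0; 16 even; l₃=4∈[0,12].
(2·6+1)(2·6+1)(2·4+1) = 1521
Δ: 8! 4! 4! / 17! → 1/15315300
sum: t=2:+1/829440 t=3:−1/25920 t=4:+1/9216 t=5:−1/25920 t=6:+1/829440 = 7/207360
3j²(6 6 4; 0 0 0) = Δ·Π!·Σ² = 28/2431  (sign +1)
sum: t=4:+1/331776 t=5:−1/25920 t=6:+1/23040 t=7:−1/181440 t=8:+1/23224320 = 11/4644864
3j²(6 6 4; -2 2 0) = Δ·Π!·Σ² = 11/55692  (sign +1)
combine: 4πI² = 1521·28/2431·11/55692 = 1/289
take √, sign +1: I = 0.01659381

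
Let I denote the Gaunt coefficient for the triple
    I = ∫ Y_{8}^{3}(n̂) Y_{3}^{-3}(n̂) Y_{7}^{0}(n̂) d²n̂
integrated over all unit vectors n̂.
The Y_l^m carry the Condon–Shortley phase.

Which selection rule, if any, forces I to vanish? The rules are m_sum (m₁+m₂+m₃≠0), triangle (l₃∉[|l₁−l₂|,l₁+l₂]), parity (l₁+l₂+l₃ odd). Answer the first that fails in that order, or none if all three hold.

m₁+m₂+m₃ = 3 − 3 + 0 = 0  ✓
triangle: |8−3|=5 ≤ l₃=7 ≤ 8+3=11  ✓
parity: l₁+l₂+l₃ = 18 is even  ✓

none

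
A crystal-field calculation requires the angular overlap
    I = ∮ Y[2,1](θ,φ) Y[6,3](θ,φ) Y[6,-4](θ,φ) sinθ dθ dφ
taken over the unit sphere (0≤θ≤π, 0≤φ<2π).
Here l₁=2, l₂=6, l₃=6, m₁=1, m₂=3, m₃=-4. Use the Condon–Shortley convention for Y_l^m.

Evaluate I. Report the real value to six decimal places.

0.179515

Rules hold: Σm=0, L=14 even, 4≤6≤8.
N = 5·13·13 = 845
Δ = 2!·2!·10!/15! = 1/90090
Racah Σ t=0..2: t=0:+1/69120 t=1:−1/14400 t=2:+1/69120 = -7/172800
⇒ 3j(2 6 6; 0 0 0)² = 14/715, sgn -1
Racah Σ t=0..1: t=0:+1/725760 t=1:−1/161280 = -1/207360
⇒ 3j(2 6 6; 1 3 -4)² = 7/286, sgn -1
4πI² = N·(3j₀)²·(3jₘ)² = 49/121
I = +1·√(0.404959/4π) = 0.17951487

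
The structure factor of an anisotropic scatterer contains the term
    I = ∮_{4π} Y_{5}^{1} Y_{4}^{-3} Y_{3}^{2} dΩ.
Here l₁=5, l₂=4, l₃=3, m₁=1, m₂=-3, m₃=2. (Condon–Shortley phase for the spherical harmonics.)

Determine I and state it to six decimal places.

m-sum 0 ✓  L=12 even ✓  1≤3≤9 ✓
Π(2lᵢ+1) = 11×9×7 = 693
triangle coeff Δ(5,4,3) = 1/180180
Σ_t [2,4]: t=2:+1/576 t=3:−1/144 t=4:+1/576 = -1/288
(3j)²=20/1001 [(5 4 3; 0 0 0)], sign=+1
Σ_t [0,1]: t=0:+1/17280 t=1:−1/1440 = -11/17280
(3j)²=11/468 [(5 4 3; 1 -3 2)], sign=+1
⇒ 4πI² = 55/169
I = (+1)√(55/169/(4π)) = 0.16092854

0.160929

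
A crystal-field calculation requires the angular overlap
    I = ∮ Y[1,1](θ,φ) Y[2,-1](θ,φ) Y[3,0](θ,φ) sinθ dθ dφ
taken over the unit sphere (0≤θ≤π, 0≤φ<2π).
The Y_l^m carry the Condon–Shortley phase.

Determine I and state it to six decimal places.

0.143048

m-sum 0 ✓  L=6 even ✓  1≤3≤3 ✓
Π(2lᵢ+1) = 3×5×7 = 105
triangle coeff Δ(1,2,3) = 1/105
Σ_t [0,0]: t=0:+1/4 = 1/4
(3j)²=3/35 [(1 2 3; 0 0 0)], sign=-1
Σ_t [0,0]: t=0:+1/12 = 1/12
(3j)²=1/35 [(1 2 3; 1 -1 0)], sign=-1
⇒ 4πI² = 9/35
I = (+1)√(9/35/(4π)) = 0.14304817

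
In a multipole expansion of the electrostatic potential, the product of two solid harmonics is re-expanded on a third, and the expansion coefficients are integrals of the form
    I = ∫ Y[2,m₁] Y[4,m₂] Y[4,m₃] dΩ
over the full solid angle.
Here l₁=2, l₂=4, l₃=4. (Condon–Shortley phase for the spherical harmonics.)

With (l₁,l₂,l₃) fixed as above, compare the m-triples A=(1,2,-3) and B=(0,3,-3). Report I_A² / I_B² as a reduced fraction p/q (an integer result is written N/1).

l's match ⇒ only the (l;m) 3-j factors differ between A and B.
A: triangle coeff Δ(2,4,4) = 1/13860; Σ_t [0,1]: t=0:+1/1440 t=1:−1/240 = -1/288; (3j)²=5/132 [(2 4 4; 1 2 -3)], sign=+1
B: triangle coeff Δ(2,4,4) = 1/13860; Σ_t [1,2]: t=1:−1/720 t=2:+1/480 = 1/1440; (3j)²=7/1980 [(2 4 4; 0 3 -3)], sign=-1
I_A²/I_B² = (5/132)/(7/1980) = 75/7

75/7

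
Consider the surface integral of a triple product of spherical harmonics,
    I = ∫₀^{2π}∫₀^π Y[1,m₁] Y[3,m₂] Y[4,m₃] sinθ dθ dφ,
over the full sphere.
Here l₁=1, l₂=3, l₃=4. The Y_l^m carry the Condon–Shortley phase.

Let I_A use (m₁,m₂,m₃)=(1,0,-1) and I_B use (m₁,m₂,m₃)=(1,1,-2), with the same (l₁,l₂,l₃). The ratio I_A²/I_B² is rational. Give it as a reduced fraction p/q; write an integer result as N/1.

Shared (l₁,l₂,l₃)=(1,3,4): N and (l;000)² cancel in I_A²/I_B².
A: Δ = 0!·2!·6!/9! = 1/252; Racah Σ t=0..0: t=0:+1/72 = 1/72; ⇒ 3j(1 3 4; 1 0 -1)² = 5/126, sgn -1
B: Δ = 0!·2!·6!/9! = 1/252; Racah Σ t=0..0: t=0:+1/96 = 1/96; ⇒ 3j(1 3 4; 1 1 -2)² = 5/84, sgn +1
I_A²/I_B² = (5/126)/(5/84) = 2/3

2/3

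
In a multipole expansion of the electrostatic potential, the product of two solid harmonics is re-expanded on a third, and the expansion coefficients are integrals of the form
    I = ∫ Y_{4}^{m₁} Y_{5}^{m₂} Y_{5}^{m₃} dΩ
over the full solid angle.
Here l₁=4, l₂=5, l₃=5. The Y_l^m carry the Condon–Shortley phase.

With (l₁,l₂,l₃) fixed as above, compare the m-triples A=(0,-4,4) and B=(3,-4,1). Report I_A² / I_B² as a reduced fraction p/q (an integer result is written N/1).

Shared (l₁,l₂,l₃)=(4,5,5): N and (l;000)² cancel in I_A²/I_B².
A: Δ = 4!·4!·6!/15! = 1/3153150; Racah Σ t=0..1: t=0:+1/69120 t=1:−1/25920 = -1/41472; ⇒ 3j(4 5 5; 0 -4 4)² = 2/143, sgn +1
B: Δ = 4!·4!·6!/15! = 1/3153150; Racah Σ t=0..1: t=0:+1/17280 t=1:−1/103680 = 1/20736; ⇒ 3j(4 5 5; 3 -4 1)² = 10/429, sgn +1
I_A²/I_B² = (2/143)/(10/429) = 3/5

3/5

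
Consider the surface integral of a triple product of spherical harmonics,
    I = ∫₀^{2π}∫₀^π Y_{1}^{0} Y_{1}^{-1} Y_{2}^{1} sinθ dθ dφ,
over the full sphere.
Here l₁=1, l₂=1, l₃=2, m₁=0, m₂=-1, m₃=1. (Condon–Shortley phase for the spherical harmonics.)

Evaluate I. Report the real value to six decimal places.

-0.218510

Checks pass: Σm=0; 4 even; l₃=2∈[0,2].
(2·1+1)(2·1+1)(2·2+1) = 45
Δ: 0! 2! 2! / 5! → 1/30
sum: t=0:+1/1 = 1/1
3j²(1 1 2; 0 0 0) = Δ·Π!·Σ² = 2/15  (sign +1)
sum: t=0:+1/2 = 1/2
3j²(1 1 2; 0 -1 1) = Δ·Π!·Σ² = 1/10  (sign -1)
combine: 4πI² = 45·2/15·1/10 = 3/5
take √, sign -1: I = -0.21850969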